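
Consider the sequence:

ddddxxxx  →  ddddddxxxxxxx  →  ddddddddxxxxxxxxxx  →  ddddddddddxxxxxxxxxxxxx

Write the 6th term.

Reading off run lengths: d runs 4, 6, 8, 10; x runs 4, 7, 10, 13 — each is linear in n (n = 1, 2, …).
At n = 6 the blocks have lengths 14, 19.

ddddddddddddddxxxxxxxxxxxxxxxxxxx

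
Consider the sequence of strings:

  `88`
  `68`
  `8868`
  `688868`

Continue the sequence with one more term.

8868688868

From term 3 onward, concatenate the second-to-last term with the last: 88·68 = 8868, 68·8868 = 688868, …
So term 5 is 8868·688868.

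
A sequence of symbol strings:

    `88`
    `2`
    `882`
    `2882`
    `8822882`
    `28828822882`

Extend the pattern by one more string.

882288228828822882

Each term (from the third on) is the two preceding terms concatenated in order: term 3 = 88·2 = 882.
The next term joins 8822882 and 28828822882.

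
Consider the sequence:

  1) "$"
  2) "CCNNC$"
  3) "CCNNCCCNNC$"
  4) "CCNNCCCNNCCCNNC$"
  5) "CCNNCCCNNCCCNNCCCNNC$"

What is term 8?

Each term is the previous one with CCNNC prepended.
From CCNNCCCNNCCCNNCCCNNC$, 3 further steps: CCNNCCCNNCCCNNCCCNNC$ → CCNNCCCNNCCCNNCCCNNCCCNNC$ → CCNNCCCNNCCCNNCCCNNCCCNNCCCNNC$ → (answer).

CCNNCCCNNCCCNNCCCNNCCCNNCCCNNCCCNNC$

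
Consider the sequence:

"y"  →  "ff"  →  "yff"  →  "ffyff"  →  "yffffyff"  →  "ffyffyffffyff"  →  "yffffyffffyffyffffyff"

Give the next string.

ffyffyffffyffyffffyffffyffyffffyff

This is a Fibonacci-style word recurrence s(k) = s(k−2)·s(k−1): e.g. y·ff = yff.
Continuing: ffyffyffffyff · yffffyffffyffyffffyff gives term 8.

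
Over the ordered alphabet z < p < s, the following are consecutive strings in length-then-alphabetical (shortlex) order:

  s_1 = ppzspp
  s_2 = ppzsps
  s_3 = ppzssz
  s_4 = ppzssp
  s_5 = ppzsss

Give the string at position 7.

Advancing 2 positions from ppzsss through ppzsss → pppzzz reaches term 7.

pppzzp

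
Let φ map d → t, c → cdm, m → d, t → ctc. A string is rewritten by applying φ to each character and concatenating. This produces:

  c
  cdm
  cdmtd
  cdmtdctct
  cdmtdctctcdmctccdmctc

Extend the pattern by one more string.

φ(cdmtdctctcdmctccdmctc) expands symbol-by-symbol to cdm t d ctc t cdm ctc cdm ctc cdm t d cdm ctc cdm cdm t d cdm ctc cdm; joining the 21 pieces gives the next term.

cdmtdctctcdmctccdmctccdmtdcdmctccdmcdmtdcdmctccdm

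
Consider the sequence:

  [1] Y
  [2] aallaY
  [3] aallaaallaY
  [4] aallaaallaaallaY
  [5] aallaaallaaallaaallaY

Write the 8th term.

Each term is the previous one with aalla prepended.
From aallaaallaaallaaallaY, 3 further steps: aallaaallaaallaaallaY → aallaaallaaallaaallaaallaY → aallaaallaaallaaallaaallaaallaY → (answer).

aallaaallaaallaaallaaallaaallaaallaY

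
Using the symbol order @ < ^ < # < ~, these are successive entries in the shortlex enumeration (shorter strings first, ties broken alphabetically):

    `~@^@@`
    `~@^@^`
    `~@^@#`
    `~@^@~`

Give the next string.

~@^^@

Find the rightmost character of ~@^@~ below ~, bump it to the next letter, and reset everything to its right to @.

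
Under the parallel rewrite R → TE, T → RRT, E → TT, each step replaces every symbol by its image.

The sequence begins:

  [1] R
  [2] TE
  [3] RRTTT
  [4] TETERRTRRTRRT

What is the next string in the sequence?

RRTTTRRTTTTETERRTTETERRTTETERRT

Applying the rule to each of the 13 symbols of TETERRTRRTRRT gives the pieces RRT TT RRT TT TE TE RRT TE TE RRT TE TE RRT, which concatenate to the answer.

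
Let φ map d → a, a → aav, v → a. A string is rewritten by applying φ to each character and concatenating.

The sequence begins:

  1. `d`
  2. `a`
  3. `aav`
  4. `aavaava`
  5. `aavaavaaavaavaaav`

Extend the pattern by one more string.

aavaavaaavaavaaavaavaavaaavaavaaavaavaava

Replace each of the 17 characters of aavaavaaavaavaaav in place — aav aav a aav aav a aav aav aav a aav aav a aav aav aav a — and concatenate.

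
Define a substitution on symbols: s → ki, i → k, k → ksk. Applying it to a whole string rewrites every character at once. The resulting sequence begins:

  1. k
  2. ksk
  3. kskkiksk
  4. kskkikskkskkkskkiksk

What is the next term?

kskkikskkskkkskkikskkskkikskkskkskkikskkskkkskkiksk

φ(kskkikskkskkkskkiksk) expands symbol-by-symbol to ksk ki ksk ksk k ksk ki ksk ksk ki ksk ksk ksk ki ksk ksk k ksk ki ksk; joining the 20 pieces gives the next term.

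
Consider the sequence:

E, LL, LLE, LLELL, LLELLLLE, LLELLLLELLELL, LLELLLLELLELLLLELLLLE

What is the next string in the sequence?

From term 3 onward, concatenate the last term with the second-to-last: LL·E = LLE, LLE·LL = LLELL, …
Continuing: LLELLLLELLELLLLELLLLE · LLELLLLELLELL gives term 8.

LLELLLLELLELLLLELLLLELLELLLLELLELL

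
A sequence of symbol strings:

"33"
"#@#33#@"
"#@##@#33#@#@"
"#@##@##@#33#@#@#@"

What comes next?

Each term wraps the previous one in #@# on the left and #@ on the right.
So the next term is #@#·#@##@##@#33#@#@#@·#@.

#@##@##@##@#33#@#@#@#@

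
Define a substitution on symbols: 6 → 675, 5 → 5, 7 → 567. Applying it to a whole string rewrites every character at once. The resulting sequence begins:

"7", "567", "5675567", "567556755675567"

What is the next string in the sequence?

φ(567556755675567) expands symbol-by-symbol to 5 675 567 5 5 675 567 5 5 675 567 5 5 675 567; joining the 15 pieces gives the next term.

5675567556755675567556755675567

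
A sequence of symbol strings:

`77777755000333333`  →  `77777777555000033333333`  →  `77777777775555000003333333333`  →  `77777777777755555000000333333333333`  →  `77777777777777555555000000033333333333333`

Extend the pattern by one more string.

Each string has the form 7^{2n} 5^{n-1} 0^{n} 3^{2n}, where the shown terms are n = 3, 4, 5, 6, 7.
At n = 8 the blocks have lengths 16, 7, 8, 16.

77777777777777775555555000000003333333333333333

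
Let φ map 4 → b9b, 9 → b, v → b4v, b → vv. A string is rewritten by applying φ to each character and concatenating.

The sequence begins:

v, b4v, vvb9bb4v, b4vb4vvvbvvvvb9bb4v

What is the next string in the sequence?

Replace each of the 19 characters of b4vb4vvvbvvvvb9bb4v in place — vv b9b b4v vv b9b b4v b4v b4v vv b4v b4v b4v b4v vv b vv vv b9b b4v — and concatenate.

vvb9bb4vvvb9bb4vb4vb4vvvb4vb4vb4vb4vvvbvvvvb9bb4v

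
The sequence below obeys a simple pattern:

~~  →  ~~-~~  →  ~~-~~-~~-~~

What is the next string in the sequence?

s(k+1) = s(k)·-·s(k) — each term doubles the last with '-' between the halves.
Doubling ~~-~~-~~-~~ with '-' between the halves:

~~-~~-~~-~~-~~-~~-~~-~~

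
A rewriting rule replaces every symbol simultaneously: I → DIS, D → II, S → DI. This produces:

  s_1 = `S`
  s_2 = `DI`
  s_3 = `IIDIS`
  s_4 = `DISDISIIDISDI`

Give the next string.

IIDISDIIIDISDIDISDISIIDISDIIIDIS

Replace each of the 13 characters of DISDISIIDISDI in place — II DIS DI II DIS DI DIS DIS II DIS DI II DIS — and concatenate.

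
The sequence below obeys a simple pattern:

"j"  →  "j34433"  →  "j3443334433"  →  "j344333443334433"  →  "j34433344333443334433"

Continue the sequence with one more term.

j3443334433344333443334433

The strings grow by a fixed suffix 34433 each time.
One more step from j34433344333443334433 gives the answer.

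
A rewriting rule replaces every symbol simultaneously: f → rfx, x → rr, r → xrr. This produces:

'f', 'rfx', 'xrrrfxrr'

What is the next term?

Expanding xrrrfxrr: x→rr, r→xrr, r→xrr, r→xrr, f→rfx, x→rr, r→xrr, r→xrr. Concatenated: rr xrr xrr xrr rfx rr xrr xrr.

rrxrrxrrxrrrfxrrxrrxrr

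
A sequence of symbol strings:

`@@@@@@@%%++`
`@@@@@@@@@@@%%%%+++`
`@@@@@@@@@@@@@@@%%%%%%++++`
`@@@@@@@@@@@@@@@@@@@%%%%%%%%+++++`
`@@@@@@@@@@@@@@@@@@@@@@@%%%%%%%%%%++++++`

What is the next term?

Each string has the form @^{4n+3} %^{2n} +^{n+1} (n = 1, 2, …).
At n = 6 the blocks have lengths 27, 12, 7.

@@@@@@@@@@@@@@@@@@@@@@@@@@@%%%%%%%%%%%%+++++++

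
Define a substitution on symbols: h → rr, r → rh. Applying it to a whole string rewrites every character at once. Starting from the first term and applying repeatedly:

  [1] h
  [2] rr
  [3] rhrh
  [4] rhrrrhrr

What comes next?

Rewriting each symbol of rhrrrhrr: r→rh, h→rr, r→rh, r→rh, r→rh, h→rr, r→rh, r→rh, which concatenates to rh rr rh rh rh rr rh rh.

rhrrrhrhrhrrrhrh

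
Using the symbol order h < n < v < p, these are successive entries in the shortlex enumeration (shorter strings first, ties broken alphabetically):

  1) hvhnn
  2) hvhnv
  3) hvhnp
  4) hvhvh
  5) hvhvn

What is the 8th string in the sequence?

Advancing 3 positions from hvhvn through hvhvn → hvhvv → hvhvp reaches term 8.

hvhph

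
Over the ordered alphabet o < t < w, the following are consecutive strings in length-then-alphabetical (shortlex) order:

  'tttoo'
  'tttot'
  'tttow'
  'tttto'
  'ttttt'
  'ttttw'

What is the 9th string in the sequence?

Advancing 3 positions from ttttw through ttttw → tttwo → tttwt reaches term 9.

tttww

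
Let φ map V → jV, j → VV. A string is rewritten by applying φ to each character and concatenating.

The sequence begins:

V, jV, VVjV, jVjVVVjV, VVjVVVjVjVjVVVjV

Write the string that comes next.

Rewriting the 16 symbols of VVjVVVjVjVjVVVjV one by one yields jV jV VV jV jV jV VV jV VV jV VV jV jV jV VV jV; concatenated:

jVjVVVjVjVjVVVjVVVjVVVjVjVjVVVjV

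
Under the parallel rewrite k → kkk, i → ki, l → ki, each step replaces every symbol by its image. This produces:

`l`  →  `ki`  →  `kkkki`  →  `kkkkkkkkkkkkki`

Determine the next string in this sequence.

Rewriting the 14 symbols of kkkkkkkkkkkkki one by one yields kkk kkk kkk kkk kkk kkk kkk kkk kkk kkk kkk kkk kkk ki; concatenated:

kkkkkkkkkkkkkkkkkkkkkkkkkkkkkkkkkkkkkkkki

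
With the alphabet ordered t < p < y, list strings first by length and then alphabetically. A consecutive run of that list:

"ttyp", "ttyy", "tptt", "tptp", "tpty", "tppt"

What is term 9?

tpyt

Stepping forward 3 times from tppt: tppt → tppp → tppy, then the target.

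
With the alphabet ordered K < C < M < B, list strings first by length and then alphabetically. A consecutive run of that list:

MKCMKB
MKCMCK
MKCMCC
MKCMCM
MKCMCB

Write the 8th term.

MKCMMM

Continuing the enumeration 3 steps past MKCMCB: MKCMCB → MKCMMK → MKCMMC → (answer).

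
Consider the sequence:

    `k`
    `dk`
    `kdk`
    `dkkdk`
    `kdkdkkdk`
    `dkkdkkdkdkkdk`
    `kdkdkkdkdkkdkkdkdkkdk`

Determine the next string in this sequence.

This is a Fibonacci-style word recurrence s(k) = s(k−2)·s(k−1): e.g. k·dk = kdk.
So term 8 is dkkdkkdkdkkdk·kdkdkkdkdkkdkkdkdkkdk.

dkkdkkdkdkkdkkdkdkkdkdkkdkkdkdkkdk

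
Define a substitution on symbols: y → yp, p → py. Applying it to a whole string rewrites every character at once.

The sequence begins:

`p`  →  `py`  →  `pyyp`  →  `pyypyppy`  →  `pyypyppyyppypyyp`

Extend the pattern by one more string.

Rewriting the 16 symbols of pyypyppyyppypyyp one by one yields py yp yp py yp py py yp yp py py yp py yp yp py; concatenated:

pyypyppyyppypyypyppypyyppyypyppy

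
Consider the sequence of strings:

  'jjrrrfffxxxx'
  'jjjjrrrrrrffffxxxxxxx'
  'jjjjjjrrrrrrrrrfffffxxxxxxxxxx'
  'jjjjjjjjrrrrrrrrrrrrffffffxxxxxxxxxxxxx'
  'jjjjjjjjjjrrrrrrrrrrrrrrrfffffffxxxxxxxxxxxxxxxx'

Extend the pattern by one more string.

Term n consists of 2n j's, followed by 3n r's, followed by n+2 f's, followed by 3n+1 x's (n = 1, 2, …).
At n = 6 the blocks have lengths 12, 18, 8, 19.

jjjjjjjjjjjjrrrrrrrrrrrrrrrrrrffffffffxxxxxxxxxxxxxxxxxxx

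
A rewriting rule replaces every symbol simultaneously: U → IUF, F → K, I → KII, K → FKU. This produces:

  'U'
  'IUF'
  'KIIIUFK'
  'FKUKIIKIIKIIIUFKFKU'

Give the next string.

Applying the rule to each of the 19 symbols of FKUKIIKIIKIIIUFKFKU gives the pieces K FKU IUF FKU KII KII FKU KII KII FKU KII KII KII IUF K FKU K FKU IUF, which concatenate to the answer.

KFKUIUFFKUKIIKIIFKUKIIKIIFKUKIIKIIKIIIUFKFKUKFKUIUF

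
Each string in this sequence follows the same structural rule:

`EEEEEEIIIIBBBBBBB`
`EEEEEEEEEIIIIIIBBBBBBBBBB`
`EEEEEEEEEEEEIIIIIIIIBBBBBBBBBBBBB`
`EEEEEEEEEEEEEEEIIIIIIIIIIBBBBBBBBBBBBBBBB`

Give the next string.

Each string has the form E^{3n} I^{2n} B^{3n+1}, where the shown terms are n = 2, 3, 4, 5.
At n = 6 the blocks have lengths 18, 12, 19.

EEEEEEEEEEEEEEEEEEIIIIIIIIIIIIBBBBBBBBBBBBBBBBBBB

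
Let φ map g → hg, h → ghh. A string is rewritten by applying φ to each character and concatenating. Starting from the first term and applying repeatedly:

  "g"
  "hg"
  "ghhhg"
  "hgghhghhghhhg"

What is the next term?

ghhhghgghhghhhgghhghhhgghhghhghhhg

Replace each of the 13 characters of hgghhghhghhhg in place — ghh hg hg ghh ghh hg ghh ghh hg ghh ghh ghh hg — and concatenate.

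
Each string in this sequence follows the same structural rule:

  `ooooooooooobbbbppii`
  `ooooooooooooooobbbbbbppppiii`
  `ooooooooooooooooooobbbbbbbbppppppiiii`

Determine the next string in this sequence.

Reading off run lengths: o runs 11, 15, 19; b runs 4, 6, 8; p runs 2, 4, 6; i runs 2, 3, 4 — each is linear in n, where the shown terms are n = 2, 3, 4.
At n = 5 the blocks have lengths 23, 10, 8, 5.

ooooooooooooooooooooooobbbbbbbbbbppppppppiiiii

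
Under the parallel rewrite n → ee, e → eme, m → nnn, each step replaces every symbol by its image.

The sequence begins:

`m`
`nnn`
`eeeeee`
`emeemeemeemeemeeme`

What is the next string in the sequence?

emennnemeemennnemeemennnemeemennnemeemennnemeemennneme

Replace each of the 18 characters of emeemeemeemeemeeme in place — eme nnn eme eme nnn eme eme nnn eme eme nnn eme eme nnn eme eme nnn eme — and concatenate.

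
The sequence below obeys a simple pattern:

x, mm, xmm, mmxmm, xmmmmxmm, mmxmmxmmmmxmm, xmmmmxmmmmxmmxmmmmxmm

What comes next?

From term 3 onward, concatenate the second-to-last term with the last: x·mm = xmm, mm·xmm = mmxmm, …
The next term joins mmxmmxmmmmxmm and xmmmmxmmmmxmmxmmmmxmm.

mmxmmxmmmmxmmxmmmmxmmmmxmmxmmmmxmm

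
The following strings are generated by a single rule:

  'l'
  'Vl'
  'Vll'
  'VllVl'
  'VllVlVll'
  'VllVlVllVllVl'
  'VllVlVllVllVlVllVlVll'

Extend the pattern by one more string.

From term 3 onward, concatenate the last term with the second-to-last: Vl·l = Vll, Vll·Vl = VllVl, …
So term 8 is VllVlVllVllVlVllVlVll·VllVlVllVllVl.

VllVlVllVllVlVllVlVllVllVlVllVllVl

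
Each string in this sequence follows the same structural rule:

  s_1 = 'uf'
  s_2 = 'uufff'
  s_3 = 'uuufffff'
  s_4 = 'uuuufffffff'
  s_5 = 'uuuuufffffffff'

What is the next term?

uuuuuufffffffffff

The n-th term is n u's then 2n-1 f's (n = 1, 2, …).
At n = 6 the blocks have lengths 6, 11.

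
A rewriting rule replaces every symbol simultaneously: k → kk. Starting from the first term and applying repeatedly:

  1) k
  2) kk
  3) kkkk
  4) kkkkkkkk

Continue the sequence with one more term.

Expanding kkkkkkkk: k→kk, k→kk, k→kk, k→kk, k→kk, k→kk, k→kk, k→kk. Concatenated: kk kk kk kk kk kk kk kk.

kkkkkkkkkkkkkkkk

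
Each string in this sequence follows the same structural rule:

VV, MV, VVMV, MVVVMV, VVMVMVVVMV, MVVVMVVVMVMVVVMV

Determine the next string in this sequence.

VVMVMVVVMVMVVVMVVVMVMVVVMV

From term 3 onward, concatenate the second-to-last term with the last: VV·MV = VVMV, MV·VVMV = MVVVMV, …
So term 7 is VVMVMVVVMV·MVVVMVVVMVMVVVMV.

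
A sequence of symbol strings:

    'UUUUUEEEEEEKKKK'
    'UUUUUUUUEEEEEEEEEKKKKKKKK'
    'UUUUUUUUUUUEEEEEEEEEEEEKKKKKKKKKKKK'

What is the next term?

UUUUUUUUUUUUUUEEEEEEEEEEEEEEEKKKKKKKKKKKKKKKK

Each string has the form U^{3n+2} E^{3n+3} K^{4n} (n = 1, 2, …).
For the next term, n = 4, so the run lengths are 14, 15, 16.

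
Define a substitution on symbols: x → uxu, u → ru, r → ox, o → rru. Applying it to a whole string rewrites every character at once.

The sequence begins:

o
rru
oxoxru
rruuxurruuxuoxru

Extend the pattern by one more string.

Replace each of the 16 characters of rruuxurruuxuoxru in place — ox ox ru ru uxu ru ox ox ru ru uxu ru rru uxu ox ru — and concatenate.

oxoxruruuxuruoxoxruruuxururruuxuoxru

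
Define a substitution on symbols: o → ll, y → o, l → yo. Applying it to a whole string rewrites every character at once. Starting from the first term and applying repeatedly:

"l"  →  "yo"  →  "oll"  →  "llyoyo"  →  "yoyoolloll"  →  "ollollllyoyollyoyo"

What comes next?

Applying the rule to each of the 18 symbols of ollollllyoyollyoyo gives the pieces ll yo yo ll yo yo yo yo o ll o ll yo yo o ll o ll, which concatenate to the answer.

llyoyollyoyoyoyoollollyoyoolloll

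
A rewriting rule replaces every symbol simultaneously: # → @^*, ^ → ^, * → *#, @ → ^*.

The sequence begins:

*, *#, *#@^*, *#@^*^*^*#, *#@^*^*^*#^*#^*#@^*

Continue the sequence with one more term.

*#@^*^*^*#^*#^*#@^*^*#@^*^*#@^*^*^*#

φ(*#@^*^*^*#^*#^*#@^*) expands symbol-by-symbol to *# @^* ^* ^ *# ^ *# ^ *# @^* ^ *# @^* ^ *# @^* ^* ^ *#; joining the 19 pieces gives the next term.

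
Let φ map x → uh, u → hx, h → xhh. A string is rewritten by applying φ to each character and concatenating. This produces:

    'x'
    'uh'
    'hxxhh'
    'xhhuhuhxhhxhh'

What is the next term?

φ(xhhuhuhxhhxhh) expands symbol-by-symbol to uh xhh xhh hx xhh hx xhh uh xhh xhh uh xhh xhh; joining the 13 pieces gives the next term.

uhxhhxhhhxxhhhxxhhuhxhhxhhuhxhhxhh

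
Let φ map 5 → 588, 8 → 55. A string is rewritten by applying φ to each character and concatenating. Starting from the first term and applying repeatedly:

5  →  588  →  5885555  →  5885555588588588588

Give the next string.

58855555885885885885885555588555558855555885555

φ(5885555588588588588) expands symbol-by-symbol to 588 55 55 588 588 588 588 588 55 55 588 55 55 588 55 55 588 55 55; joining the 19 pieces gives the next term.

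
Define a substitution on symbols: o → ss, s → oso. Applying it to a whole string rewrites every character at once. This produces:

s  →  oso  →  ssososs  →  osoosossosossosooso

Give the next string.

φ(osoosossosossosooso) expands symbol-by-symbol to ss oso ss ss oso ss oso oso ss oso ss oso oso ss oso ss ss oso ss; joining the 19 pieces gives the next term.

ssosossssosossosoosossosossosoosossosossssososs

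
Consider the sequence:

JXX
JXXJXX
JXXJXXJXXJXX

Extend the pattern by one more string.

JXXJXXJXXJXXJXXJXXJXXJXX

Every step duplicates the string.
So the next term is two copies of JXXJXXJXXJXX.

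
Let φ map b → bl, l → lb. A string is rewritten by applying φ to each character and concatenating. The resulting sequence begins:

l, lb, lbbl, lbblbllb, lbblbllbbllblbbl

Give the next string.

Applying the rule to each of the 16 symbols of lbblbllbbllblbbl gives the pieces lb bl bl lb bl lb lb bl bl lb lb bl lb bl bl lb, which concatenate to the answer.

lbblbllbbllblbblbllblbbllbblbllb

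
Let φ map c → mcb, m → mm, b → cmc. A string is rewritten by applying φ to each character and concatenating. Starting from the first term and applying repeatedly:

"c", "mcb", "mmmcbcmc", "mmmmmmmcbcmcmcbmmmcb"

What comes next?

Rewriting the 20 symbols of mmmmmmmcbcmcmcbmmmcb one by one yields mm mm mm mm mm mm mm mcb cmc mcb mm mcb mm mcb cmc mm mm mm mcb cmc; concatenated:

mmmmmmmmmmmmmmmcbcmcmcbmmmcbmmmcbcmcmmmmmmmcbcmc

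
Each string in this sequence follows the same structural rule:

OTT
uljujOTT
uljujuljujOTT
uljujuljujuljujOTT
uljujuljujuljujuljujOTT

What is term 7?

uljujuljujuljujuljujuljujuljujOTT

The strings grow by a fixed prefix uljuj each time.
From uljujuljujuljujuljujOTT, 2 further steps: uljujuljujuljujuljujOTT → uljujuljujuljujuljujuljujOTT → (answer).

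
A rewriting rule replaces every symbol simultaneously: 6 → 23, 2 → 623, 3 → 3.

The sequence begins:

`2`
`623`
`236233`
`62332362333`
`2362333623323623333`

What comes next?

62332362333323623336233236233333

Applying the rule to each of the 19 symbols of 2362333623323623333 gives the pieces 623 3 23 623 3 3 3 23 623 3 3 623 3 23 623 3 3 3 3, which concatenate to the answer.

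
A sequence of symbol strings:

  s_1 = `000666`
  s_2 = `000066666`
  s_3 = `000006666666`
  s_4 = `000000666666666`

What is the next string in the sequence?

000000066666666666

Term n consists of n+1 0's, followed by 2n-1 6's, where the shown terms are n = 2, 3, 4, 5.
At n = 6 the blocks have lengths 7, 11.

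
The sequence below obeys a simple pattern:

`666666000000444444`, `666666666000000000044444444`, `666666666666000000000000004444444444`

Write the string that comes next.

The n-th term is 3n 6's then 4n-2 0's then 2n+2 4's, where the shown terms are n = 2, 3, 4.
For the next term, n = 5, so the run lengths are 15, 18, 12.

666666666666666000000000000000000444444444444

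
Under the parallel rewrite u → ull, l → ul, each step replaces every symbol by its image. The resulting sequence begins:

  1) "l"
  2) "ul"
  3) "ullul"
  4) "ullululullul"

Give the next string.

ullululullulullulullululullul

Apply φ to ullululullul symbol by symbol: u→ull, l→ul, l→ul, u→ull, l→ul, u→ull, l→ul, u→ull, l→ul, l→ul, u→ull, l→ul; joined: ull ul ul ull ul ull ul ull ul ul ull ul.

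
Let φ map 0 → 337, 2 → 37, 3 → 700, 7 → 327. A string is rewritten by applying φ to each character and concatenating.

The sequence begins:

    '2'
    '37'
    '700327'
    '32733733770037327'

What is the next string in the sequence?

Rewriting the 17 symbols of 32733733770037327 one by one yields 700 37 327 700 700 327 700 700 327 327 337 337 700 327 700 37 327; concatenated:

7003732770070032770070032732733733770032770037327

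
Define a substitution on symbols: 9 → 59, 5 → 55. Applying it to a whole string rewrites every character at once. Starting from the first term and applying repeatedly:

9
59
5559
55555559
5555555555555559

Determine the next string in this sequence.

Applying the rule to each of the 16 symbols of 5555555555555559 gives the pieces 55 55 55 55 55 55 55 55 55 55 55 55 55 55 55 59, which concatenate to the answer.

55555555555555555555555555555559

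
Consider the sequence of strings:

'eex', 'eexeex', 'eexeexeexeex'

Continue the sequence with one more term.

eexeexeexeexeexeexeexeex

Every step duplicates the string.
So the next term is two copies of eexeexeexeex.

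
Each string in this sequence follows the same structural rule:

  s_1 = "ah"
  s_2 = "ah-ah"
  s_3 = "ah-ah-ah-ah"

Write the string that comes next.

Each string is two copies of the previous one joined by '-'.
One more doubling of ah-ah-ah-ah gives the answer.

ah-ah-ah-ah-ah-ah-ah-ah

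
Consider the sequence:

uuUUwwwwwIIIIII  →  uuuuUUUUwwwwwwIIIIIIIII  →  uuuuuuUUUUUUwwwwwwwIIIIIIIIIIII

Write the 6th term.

uuuuuuuuuuuuUUUUUUUUUUUUwwwwwwwwwwIIIIIIIIIIIIIIIIIIIII

The n-th term is 2n-2 u's then 2n-2 U's then n+3 w's then 3n I's, where the shown terms are n = 2, 3, 4.
Setting n = 7 gives 12, 12, 10, 21 characters in each block.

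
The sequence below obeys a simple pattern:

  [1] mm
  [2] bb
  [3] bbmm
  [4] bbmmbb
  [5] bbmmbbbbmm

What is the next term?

bbmmbbbbmmbbmmbb

From term 3 onward, concatenate the last term with the second-to-last: bb·mm = bbmm, bbmm·bb = bbmmbb, …
So term 6 is bbmmbbbbmm·bbmmbb.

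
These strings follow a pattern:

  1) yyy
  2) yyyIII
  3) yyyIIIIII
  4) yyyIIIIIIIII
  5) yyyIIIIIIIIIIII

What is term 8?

yyyIIIIIIIIIIIIIIIIIIIII

Every step adds III to the end: s(k+1) = s(k)·III.
From yyyIIIIIIIIIIII, 3 further steps: yyyIIIIIIIIIIII → yyyIIIIIIIIIIIIIII → yyyIIIIIIIIIIIIIIIIII → (answer).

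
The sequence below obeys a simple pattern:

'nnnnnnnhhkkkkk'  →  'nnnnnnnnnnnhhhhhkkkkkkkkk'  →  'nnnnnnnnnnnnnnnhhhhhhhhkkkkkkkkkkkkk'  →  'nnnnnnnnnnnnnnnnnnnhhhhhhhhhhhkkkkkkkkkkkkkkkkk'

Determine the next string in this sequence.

nnnnnnnnnnnnnnnnnnnnnnnhhhhhhhhhhhhhhkkkkkkkkkkkkkkkkkkkkk

Each string has the form n^{4n+3} h^{3n-1} k^{4n+1} (n = 1, 2, …).
At n = 5 the blocks have lengths 23, 14, 21.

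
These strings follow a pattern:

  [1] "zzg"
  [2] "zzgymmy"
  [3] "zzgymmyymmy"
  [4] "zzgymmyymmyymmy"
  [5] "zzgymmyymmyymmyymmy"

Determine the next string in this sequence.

The strings grow by a fixed suffix ymmy each time.
Applying this once more to zzgymmyymmyymmyymmy:

zzgymmyymmyymmyymmyymmy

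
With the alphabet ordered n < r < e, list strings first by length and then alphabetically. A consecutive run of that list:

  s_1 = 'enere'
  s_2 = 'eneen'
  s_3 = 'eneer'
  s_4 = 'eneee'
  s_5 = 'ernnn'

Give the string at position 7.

ernne

Advancing 2 positions from ernnn through ernnn → ernnr reaches term 7.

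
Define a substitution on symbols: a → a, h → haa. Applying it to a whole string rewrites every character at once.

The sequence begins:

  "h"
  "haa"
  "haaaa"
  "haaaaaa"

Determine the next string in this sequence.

Expanding haaaaaa: h→haa, a→a, a→a, a→a, a→a, a→a, a→a. Concatenated: haa a a a a a a.

haaaaaaaa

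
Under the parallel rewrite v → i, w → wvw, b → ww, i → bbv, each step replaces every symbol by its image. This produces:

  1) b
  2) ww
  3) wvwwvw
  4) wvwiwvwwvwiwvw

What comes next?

Rewriting the 14 symbols of wvwiwvwwvwiwvw one by one yields wvw i wvw bbv wvw i wvw wvw i wvw bbv wvw i wvw; concatenated:

wvwiwvwbbvwvwiwvwwvwiwvwbbvwvwiwvw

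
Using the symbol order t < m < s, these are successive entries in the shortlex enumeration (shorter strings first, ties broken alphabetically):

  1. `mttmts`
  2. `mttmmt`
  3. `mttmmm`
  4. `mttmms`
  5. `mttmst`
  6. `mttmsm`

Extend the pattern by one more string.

Find the rightmost character of mttmsm below s, bump it to the next letter, and reset everything to its right to t.

mttmss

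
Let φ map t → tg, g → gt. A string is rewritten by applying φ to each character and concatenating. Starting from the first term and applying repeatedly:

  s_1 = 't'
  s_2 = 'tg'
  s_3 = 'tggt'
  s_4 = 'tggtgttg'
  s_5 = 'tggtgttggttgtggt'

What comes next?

Applying the rule to each of the 16 symbols of tggtgttggttgtggt gives the pieces tg gt gt tg gt tg tg gt gt tg tg gt tg gt gt tg, which concatenate to the answer.

tggtgttggttgtggtgttgtggttggtgttg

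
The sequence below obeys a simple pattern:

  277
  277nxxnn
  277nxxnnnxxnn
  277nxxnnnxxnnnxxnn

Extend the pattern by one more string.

The strings grow by a fixed suffix nxxnn each time.
Applying this once more to 277nxxnnnxxnnnxxnn:

277nxxnnnxxnnnxxnnnxxnn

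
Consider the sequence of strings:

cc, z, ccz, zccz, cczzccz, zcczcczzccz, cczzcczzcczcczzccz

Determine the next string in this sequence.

zcczcczzcczcczzcczzcczcczzccz

From term 3 onward, concatenate the second-to-last term with the last: cc·z = ccz, z·ccz = zccz, …
The next term joins zcczcczzccz and cczzcczzcczcczzccz.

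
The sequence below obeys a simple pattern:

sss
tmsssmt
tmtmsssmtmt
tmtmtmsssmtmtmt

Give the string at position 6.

s(k+1) = tm·s(k)·mt, so each term gains tm as a prefix and mt as a suffix.
From tmtmtmsssmtmtmt, 2 further steps: tmtmtmsssmtmtmt → tmtmtmtmsssmtmtmtmt → (answer).

tmtmtmtmtmsssmtmtmtmtmt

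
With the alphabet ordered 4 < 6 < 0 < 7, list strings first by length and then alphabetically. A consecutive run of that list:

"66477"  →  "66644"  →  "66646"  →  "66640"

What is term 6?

66664

Stepping forward 2 times from 66640: 66640 → 66647, then the target.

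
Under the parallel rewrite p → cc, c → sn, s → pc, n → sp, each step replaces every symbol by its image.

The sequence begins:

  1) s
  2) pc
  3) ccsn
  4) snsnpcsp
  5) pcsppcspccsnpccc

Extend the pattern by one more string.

ccsnpcccccsnpcccsnsnpcspccsnsnsn

φ(pcsppcspccsnpccc) expands symbol-by-symbol to cc sn pc cc cc sn pc cc sn sn pc sp cc sn sn sn; joining the 16 pieces gives the next term.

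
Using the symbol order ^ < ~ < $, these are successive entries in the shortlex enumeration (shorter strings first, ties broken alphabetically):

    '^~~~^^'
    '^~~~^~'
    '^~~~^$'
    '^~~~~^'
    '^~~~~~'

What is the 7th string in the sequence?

^~~~$^

Continuing the enumeration 2 steps past ^~~~~~: ^~~~~~ → ^~~~~$ → (answer).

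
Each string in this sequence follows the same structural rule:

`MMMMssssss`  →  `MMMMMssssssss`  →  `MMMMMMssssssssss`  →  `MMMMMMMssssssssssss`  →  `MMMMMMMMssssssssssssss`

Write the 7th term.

Each string has the form M^{n+1} s^{2n}, where the shown terms are n = 3, 4, 5, 6, 7.
For term 7, n = 9, so the run lengths are 10, 18.

MMMMMMMMMMssssssssssssssssss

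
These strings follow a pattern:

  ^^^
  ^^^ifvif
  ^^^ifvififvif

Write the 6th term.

^^^ifvififvififvififvififvif

Every step adds ifvif to the end: s(k+1) = s(k)·ifvif.
From ^^^ifvififvif, 3 further steps: ^^^ifvififvif → ^^^ifvififvififvif → ^^^ifvififvififvififvif → (answer).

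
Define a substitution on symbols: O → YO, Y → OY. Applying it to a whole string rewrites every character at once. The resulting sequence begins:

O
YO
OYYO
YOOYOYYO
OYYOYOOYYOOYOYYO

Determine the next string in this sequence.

YOOYOYYOOYYOYOOYOYYOYOOYYOOYOYYO

Replace each of the 16 characters of OYYOYOOYYOOYOYYO in place — YO OY OY YO OY YO YO OY OY YO YO OY YO OY OY YO — and concatenate.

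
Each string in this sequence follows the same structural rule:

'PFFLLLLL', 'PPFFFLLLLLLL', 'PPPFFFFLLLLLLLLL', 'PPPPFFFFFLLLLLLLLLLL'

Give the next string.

The n-th term is n-1 P's then n F's then 2n+1 L's, where the shown terms are n = 2, 3, 4, 5.
At n = 6 the blocks have lengths 5, 6, 13.

PPPPPFFFFFFLLLLLLLLLLLLL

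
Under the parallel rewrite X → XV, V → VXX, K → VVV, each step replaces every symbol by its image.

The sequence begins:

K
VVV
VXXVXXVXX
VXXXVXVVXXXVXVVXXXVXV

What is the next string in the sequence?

φ(VXXXVXVVXXXVXVVXXXVXV) expands symbol-by-symbol to VXX XV XV XV VXX XV VXX VXX XV XV XV VXX XV VXX VXX XV XV XV VXX XV VXX; joining the 21 pieces gives the next term.

VXXXVXVXVVXXXVVXXVXXXVXVXVVXXXVVXXVXXXVXVXVVXXXVVXX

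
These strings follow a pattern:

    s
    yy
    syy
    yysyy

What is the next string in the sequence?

From term 3 onward, concatenate the second-to-last term with the last: s·yy = syy, yy·syy = yysyy, …
So term 5 is syy·yysyy.

syyyysyy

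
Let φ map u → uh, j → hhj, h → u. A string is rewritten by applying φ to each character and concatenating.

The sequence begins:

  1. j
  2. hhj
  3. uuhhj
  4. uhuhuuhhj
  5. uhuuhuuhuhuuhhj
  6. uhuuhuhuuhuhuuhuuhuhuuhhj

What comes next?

Rewriting the 25 symbols of uhuuhuhuuhuhuuhuuhuhuuhhj one by one yields uh u uh uh u uh u uh uh u uh u uh uh u uh uh u uh u uh uh u u hhj; concatenated:

uhuuhuhuuhuuhuhuuhuuhuhuuhuhuuhuuhuhuuhhj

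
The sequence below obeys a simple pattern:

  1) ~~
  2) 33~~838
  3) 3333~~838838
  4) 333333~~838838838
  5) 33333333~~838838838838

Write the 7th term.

333333333333~~838838838838838838

s(k+1) = 33·s(k)·838, so each term gains 33 as a prefix and 838 as a suffix.
From 33333333~~838838838838, 2 further steps: 33333333~~838838838838 → 3333333333~~838838838838838 → (answer).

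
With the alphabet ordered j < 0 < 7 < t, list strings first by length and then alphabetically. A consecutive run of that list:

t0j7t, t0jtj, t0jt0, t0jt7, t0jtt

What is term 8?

Stepping forward 3 times from t0jtt: t0jtt → t00jj → t00j0, then the target.

t00j7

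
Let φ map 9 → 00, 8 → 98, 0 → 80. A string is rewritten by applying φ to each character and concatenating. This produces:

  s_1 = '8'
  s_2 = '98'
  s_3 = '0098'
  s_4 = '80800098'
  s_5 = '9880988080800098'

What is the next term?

00989880009898809880988080800098

Applying the rule to each of the 16 symbols of 9880988080800098 gives the pieces 00 98 98 80 00 98 98 80 98 80 98 80 80 80 00 98, which concatenate to the answer.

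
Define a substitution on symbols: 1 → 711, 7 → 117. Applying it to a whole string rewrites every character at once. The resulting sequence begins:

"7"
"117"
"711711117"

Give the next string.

Rewriting each symbol of 711711117: 7→117, 1→711, 1→711, 7→117, 1→711, 1→711, 1→711, 1→711, 7→117, which concatenates to 117 711 711 117 711 711 711 711 117.

117711711117711711711711117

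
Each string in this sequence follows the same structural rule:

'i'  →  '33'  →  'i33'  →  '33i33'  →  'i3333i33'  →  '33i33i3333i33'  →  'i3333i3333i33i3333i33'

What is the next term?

33i33i3333i33i3333i3333i33i3333i33

Each term (from the third on) is the two preceding terms concatenated in order: term 3 = i·33 = i33.
Continuing: 33i33i3333i33 · i3333i3333i33i3333i33 gives term 8.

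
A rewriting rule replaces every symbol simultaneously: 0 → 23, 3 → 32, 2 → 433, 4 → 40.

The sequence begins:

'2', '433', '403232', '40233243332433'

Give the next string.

4023433323243340323232433403232

Replace each of the 14 characters of 40233243332433 in place — 40 23 433 32 32 433 40 32 32 32 433 40 32 32 — and concatenate.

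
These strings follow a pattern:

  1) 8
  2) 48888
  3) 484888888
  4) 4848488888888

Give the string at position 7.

4848484848488888888888888

s(k+1) = 48·s(k)·88, so each term gains 48 as a prefix and 88 as a suffix.
From 4848488888888, 3 further steps: 4848488888888 → 48484848888888888 → 484848484888888888888 → (answer).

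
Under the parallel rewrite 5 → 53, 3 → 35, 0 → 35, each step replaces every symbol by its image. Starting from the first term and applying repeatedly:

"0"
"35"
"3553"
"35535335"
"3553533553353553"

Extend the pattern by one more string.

Rewriting the 16 symbols of 3553533553353553 one by one yields 35 53 53 35 53 35 35 53 53 35 35 53 35 53 53 35; concatenated:

35535335533535535335355335535335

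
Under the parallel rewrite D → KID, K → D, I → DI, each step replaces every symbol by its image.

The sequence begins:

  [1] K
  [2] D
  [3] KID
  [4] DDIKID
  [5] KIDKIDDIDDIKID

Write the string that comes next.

DDIKIDDDIKIDKIDDIKIDKIDDIDDIKID

φ(KIDKIDDIDDIKID) expands symbol-by-symbol to D DI KID D DI KID KID DI KID KID DI D DI KID; joining the 14 pieces gives the next term.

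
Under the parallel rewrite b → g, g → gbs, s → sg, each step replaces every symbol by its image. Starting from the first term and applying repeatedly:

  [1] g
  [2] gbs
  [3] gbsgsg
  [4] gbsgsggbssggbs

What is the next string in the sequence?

gbsgsggbssggbsgbsgsgsggbsgbsgsg

φ(gbsgsggbssggbs) expands symbol-by-symbol to gbs g sg gbs sg gbs gbs g sg sg gbs gbs g sg; joining the 14 pieces gives the next term.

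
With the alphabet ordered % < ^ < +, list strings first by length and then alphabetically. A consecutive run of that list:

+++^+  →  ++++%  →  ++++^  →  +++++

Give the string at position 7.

Continuing the enumeration 3 steps past +++++: +++++ → %%%%%% → %%%%%^ → (answer).

%%%%%+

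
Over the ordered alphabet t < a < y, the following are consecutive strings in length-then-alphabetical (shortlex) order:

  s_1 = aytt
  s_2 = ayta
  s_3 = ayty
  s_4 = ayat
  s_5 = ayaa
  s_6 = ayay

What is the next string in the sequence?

ayyt

The successor of ayay increments the rightmost position that isn't already y and resets every position after it to t.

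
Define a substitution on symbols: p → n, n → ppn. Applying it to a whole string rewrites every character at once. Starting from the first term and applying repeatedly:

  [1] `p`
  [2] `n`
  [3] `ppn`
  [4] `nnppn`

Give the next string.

Rewriting each symbol of nnppn: n→ppn, n→ppn, p→n, p→n, n→ppn, which concatenates to ppn ppn n n ppn.

ppnppnnnppn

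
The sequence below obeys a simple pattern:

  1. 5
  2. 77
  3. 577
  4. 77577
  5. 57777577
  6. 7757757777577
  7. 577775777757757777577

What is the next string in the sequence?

This is a Fibonacci-style word recurrence s(k) = s(k−2)·s(k−1): e.g. 5·77 = 577.
The next term joins 7757757777577 and 577775777757757777577.

7757757777577577775777757757777577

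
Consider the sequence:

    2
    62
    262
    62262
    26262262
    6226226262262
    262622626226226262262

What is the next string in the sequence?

6226226262262262622626226226262262

This is a Fibonacci-style word recurrence s(k) = s(k−2)·s(k−1): e.g. 2·62 = 262.
So term 8 is 6226226262262·262622626226226262262.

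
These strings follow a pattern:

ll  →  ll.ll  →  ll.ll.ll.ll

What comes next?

ll.ll.ll.ll.ll.ll.ll.ll

Each string is two copies of the previous one joined by '.'.
One more doubling of ll.ll.ll.ll gives the answer.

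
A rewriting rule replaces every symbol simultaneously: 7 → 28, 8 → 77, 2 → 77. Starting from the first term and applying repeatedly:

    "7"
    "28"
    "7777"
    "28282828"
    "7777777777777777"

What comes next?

28282828282828282828282828282828

φ(7777777777777777) expands symbol-by-symbol to 28 28 28 28 28 28 28 28 28 28 28 28 28 28 28 28; joining the 16 pieces gives the next term.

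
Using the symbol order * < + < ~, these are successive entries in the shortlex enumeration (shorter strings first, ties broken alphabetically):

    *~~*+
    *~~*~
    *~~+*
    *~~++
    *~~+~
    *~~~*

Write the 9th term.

+****

Advancing 3 positions from *~~~* through *~~~* → *~~~+ → *~~~~ reaches term 9.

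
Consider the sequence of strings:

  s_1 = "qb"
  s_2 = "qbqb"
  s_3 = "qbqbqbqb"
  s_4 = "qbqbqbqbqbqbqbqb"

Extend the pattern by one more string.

qbqbqbqbqbqbqbqbqbqbqbqbqbqbqbqb

Every step duplicates the string.
So the next term is two copies of qbqbqbqbqbqbqbqb.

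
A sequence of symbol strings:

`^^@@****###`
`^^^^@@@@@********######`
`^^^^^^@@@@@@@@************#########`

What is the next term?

^^^^^^^^@@@@@@@@@@@****************############

Each string has the form ^^{2n} @^{3n-1} *^{4n} #^{3n} (n = 1, 2, …).
At n = 4 the blocks have lengths 8, 11, 16, 12.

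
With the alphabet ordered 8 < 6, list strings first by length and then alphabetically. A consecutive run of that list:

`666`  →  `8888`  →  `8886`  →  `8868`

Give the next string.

Treat 8868 as a base-2 numeral over the given alphabet and add one, carrying through any trailing 6's.

8866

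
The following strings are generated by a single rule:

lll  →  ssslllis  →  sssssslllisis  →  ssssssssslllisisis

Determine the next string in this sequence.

Each term wraps the previous one in sss on the left and is on the right.
Applying this once more to ssssssssslllisisis:

sssssssssssslllisisisis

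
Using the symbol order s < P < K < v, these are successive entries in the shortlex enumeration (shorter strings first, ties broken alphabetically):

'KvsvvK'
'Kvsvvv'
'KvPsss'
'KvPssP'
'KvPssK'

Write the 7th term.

Advancing 2 positions from KvPssK through KvPssK → KvPssv reaches term 7.

KvPsPs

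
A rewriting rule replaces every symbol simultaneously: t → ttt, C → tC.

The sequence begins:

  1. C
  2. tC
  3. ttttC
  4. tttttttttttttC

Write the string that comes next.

Rewriting the 14 symbols of tttttttttttttC one by one yields ttt ttt ttt ttt ttt ttt ttt ttt ttt ttt ttt ttt ttt tC; concatenated:

ttttttttttttttttttttttttttttttttttttttttC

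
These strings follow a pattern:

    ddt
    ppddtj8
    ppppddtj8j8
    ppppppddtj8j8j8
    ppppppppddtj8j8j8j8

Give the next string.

Each term wraps the previous one in pp on the left and j8 on the right.
One more step from ppppppppddtj8j8j8j8 gives the answer.

ppppppppppddtj8j8j8j8j8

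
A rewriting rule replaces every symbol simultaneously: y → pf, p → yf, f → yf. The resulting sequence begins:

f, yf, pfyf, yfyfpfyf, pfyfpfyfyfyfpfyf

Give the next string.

yfyfpfyfyfyfpfyfpfyfpfyfyfyfpfyf

Applying the rule to each of the 16 symbols of pfyfpfyfyfyfpfyf gives the pieces yf yf pf yf yf yf pf yf pf yf pf yf yf yf pf yf, which concatenate to the answer.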